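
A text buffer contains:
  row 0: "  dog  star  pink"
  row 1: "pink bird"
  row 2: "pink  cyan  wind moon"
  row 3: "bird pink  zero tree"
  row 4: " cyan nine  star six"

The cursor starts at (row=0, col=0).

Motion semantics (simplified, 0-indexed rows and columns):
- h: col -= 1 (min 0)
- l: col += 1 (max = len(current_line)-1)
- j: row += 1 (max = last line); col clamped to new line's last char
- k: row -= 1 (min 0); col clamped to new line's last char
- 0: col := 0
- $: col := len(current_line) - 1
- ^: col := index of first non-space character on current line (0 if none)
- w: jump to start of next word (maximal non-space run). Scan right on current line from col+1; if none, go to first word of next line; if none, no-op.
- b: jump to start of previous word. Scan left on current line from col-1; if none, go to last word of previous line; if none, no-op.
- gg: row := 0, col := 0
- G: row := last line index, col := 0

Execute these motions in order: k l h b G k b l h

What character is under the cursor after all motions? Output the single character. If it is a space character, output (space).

After 1 (k): row=0 col=0 char='_'
After 2 (l): row=0 col=1 char='_'
After 3 (h): row=0 col=0 char='_'
After 4 (b): row=0 col=0 char='_'
After 5 (G): row=4 col=0 char='_'
After 6 (k): row=3 col=0 char='b'
After 7 (b): row=2 col=17 char='m'
After 8 (l): row=2 col=18 char='o'
After 9 (h): row=2 col=17 char='m'

Answer: m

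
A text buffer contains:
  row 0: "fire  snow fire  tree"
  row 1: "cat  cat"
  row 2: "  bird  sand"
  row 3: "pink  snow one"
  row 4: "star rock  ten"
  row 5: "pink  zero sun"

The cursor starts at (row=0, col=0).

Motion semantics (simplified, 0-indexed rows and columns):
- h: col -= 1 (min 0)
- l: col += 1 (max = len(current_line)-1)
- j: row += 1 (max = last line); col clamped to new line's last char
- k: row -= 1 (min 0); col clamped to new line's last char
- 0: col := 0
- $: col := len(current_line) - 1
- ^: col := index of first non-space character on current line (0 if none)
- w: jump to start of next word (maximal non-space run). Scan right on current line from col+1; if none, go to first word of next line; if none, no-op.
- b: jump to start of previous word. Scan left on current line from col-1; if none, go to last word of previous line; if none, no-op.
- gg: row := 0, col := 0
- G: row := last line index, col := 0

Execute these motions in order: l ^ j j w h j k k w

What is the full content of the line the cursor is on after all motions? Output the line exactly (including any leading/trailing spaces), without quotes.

Answer: cat  cat

Derivation:
After 1 (l): row=0 col=1 char='i'
After 2 (^): row=0 col=0 char='f'
After 3 (j): row=1 col=0 char='c'
After 4 (j): row=2 col=0 char='_'
After 5 (w): row=2 col=2 char='b'
After 6 (h): row=2 col=1 char='_'
After 7 (j): row=3 col=1 char='i'
After 8 (k): row=2 col=1 char='_'
After 9 (k): row=1 col=1 char='a'
After 10 (w): row=1 col=5 char='c'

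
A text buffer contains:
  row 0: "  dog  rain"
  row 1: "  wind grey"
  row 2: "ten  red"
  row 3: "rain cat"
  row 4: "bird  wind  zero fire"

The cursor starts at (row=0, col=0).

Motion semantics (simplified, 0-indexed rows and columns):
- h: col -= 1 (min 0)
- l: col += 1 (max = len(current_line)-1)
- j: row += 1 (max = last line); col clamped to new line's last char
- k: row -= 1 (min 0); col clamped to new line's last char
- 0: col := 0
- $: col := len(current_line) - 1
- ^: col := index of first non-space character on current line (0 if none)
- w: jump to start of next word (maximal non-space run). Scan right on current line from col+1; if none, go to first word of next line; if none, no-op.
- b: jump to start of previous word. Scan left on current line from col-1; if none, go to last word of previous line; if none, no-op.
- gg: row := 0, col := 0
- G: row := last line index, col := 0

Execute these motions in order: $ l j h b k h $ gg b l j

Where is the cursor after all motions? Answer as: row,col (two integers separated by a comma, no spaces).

Answer: 1,1

Derivation:
After 1 ($): row=0 col=10 char='n'
After 2 (l): row=0 col=10 char='n'
After 3 (j): row=1 col=10 char='y'
After 4 (h): row=1 col=9 char='e'
After 5 (b): row=1 col=7 char='g'
After 6 (k): row=0 col=7 char='r'
After 7 (h): row=0 col=6 char='_'
After 8 ($): row=0 col=10 char='n'
After 9 (gg): row=0 col=0 char='_'
After 10 (b): row=0 col=0 char='_'
After 11 (l): row=0 col=1 char='_'
After 12 (j): row=1 col=1 char='_'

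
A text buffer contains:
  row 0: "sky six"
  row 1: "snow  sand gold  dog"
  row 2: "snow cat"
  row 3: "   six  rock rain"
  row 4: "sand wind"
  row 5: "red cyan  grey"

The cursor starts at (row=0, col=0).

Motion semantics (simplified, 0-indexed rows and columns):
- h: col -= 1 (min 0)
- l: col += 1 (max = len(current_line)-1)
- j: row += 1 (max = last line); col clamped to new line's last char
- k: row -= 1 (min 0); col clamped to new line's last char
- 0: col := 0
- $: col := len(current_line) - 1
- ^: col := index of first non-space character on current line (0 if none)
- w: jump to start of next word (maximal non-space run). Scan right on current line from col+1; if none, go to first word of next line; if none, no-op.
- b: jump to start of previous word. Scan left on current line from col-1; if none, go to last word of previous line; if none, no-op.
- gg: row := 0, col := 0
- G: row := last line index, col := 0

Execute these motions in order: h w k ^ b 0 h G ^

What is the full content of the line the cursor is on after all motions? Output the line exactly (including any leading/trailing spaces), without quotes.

After 1 (h): row=0 col=0 char='s'
After 2 (w): row=0 col=4 char='s'
After 3 (k): row=0 col=4 char='s'
After 4 (^): row=0 col=0 char='s'
After 5 (b): row=0 col=0 char='s'
After 6 (0): row=0 col=0 char='s'
After 7 (h): row=0 col=0 char='s'
After 8 (G): row=5 col=0 char='r'
After 9 (^): row=5 col=0 char='r'

Answer: red cyan  grey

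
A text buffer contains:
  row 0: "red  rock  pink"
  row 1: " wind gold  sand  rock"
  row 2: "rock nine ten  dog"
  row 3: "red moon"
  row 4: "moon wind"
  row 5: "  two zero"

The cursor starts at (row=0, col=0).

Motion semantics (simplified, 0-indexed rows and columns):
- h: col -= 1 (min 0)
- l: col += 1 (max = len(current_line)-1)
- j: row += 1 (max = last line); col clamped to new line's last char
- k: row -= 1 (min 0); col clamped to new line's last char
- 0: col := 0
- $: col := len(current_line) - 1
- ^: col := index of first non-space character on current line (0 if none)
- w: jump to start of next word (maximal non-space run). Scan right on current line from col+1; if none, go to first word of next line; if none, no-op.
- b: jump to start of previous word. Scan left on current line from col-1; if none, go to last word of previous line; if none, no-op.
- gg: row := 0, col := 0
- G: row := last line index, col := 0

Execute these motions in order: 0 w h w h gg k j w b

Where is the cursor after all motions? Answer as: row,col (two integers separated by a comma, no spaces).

After 1 (0): row=0 col=0 char='r'
After 2 (w): row=0 col=5 char='r'
After 3 (h): row=0 col=4 char='_'
After 4 (w): row=0 col=5 char='r'
After 5 (h): row=0 col=4 char='_'
After 6 (gg): row=0 col=0 char='r'
After 7 (k): row=0 col=0 char='r'
After 8 (j): row=1 col=0 char='_'
After 9 (w): row=1 col=1 char='w'
After 10 (b): row=0 col=11 char='p'

Answer: 0,11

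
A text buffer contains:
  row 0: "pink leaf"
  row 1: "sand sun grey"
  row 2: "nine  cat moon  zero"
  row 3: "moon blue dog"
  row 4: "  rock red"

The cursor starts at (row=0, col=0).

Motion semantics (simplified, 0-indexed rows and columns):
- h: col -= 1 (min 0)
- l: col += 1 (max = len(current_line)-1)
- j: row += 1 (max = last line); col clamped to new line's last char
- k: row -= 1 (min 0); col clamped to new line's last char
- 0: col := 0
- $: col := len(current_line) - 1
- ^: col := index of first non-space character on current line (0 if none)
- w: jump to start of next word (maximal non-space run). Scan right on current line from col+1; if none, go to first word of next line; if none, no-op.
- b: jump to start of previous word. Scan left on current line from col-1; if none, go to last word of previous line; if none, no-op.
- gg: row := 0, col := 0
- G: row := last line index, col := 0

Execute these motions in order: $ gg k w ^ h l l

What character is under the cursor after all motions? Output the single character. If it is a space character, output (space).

After 1 ($): row=0 col=8 char='f'
After 2 (gg): row=0 col=0 char='p'
After 3 (k): row=0 col=0 char='p'
After 4 (w): row=0 col=5 char='l'
After 5 (^): row=0 col=0 char='p'
After 6 (h): row=0 col=0 char='p'
After 7 (l): row=0 col=1 char='i'
After 8 (l): row=0 col=2 char='n'

Answer: n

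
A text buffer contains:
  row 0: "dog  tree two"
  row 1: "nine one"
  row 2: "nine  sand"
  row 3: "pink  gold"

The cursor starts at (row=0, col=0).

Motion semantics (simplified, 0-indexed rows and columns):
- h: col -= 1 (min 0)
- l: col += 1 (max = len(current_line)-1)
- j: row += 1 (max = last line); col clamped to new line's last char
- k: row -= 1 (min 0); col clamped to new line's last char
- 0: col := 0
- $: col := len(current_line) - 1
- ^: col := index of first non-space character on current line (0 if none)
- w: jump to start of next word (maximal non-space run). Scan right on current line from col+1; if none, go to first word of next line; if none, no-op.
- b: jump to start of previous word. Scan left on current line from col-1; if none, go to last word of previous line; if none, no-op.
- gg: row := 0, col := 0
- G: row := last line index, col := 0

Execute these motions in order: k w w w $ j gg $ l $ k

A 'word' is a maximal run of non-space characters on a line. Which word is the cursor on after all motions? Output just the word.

After 1 (k): row=0 col=0 char='d'
After 2 (w): row=0 col=5 char='t'
After 3 (w): row=0 col=10 char='t'
After 4 (w): row=1 col=0 char='n'
After 5 ($): row=1 col=7 char='e'
After 6 (j): row=2 col=7 char='a'
After 7 (gg): row=0 col=0 char='d'
After 8 ($): row=0 col=12 char='o'
After 9 (l): row=0 col=12 char='o'
After 10 ($): row=0 col=12 char='o'
After 11 (k): row=0 col=12 char='o'

Answer: two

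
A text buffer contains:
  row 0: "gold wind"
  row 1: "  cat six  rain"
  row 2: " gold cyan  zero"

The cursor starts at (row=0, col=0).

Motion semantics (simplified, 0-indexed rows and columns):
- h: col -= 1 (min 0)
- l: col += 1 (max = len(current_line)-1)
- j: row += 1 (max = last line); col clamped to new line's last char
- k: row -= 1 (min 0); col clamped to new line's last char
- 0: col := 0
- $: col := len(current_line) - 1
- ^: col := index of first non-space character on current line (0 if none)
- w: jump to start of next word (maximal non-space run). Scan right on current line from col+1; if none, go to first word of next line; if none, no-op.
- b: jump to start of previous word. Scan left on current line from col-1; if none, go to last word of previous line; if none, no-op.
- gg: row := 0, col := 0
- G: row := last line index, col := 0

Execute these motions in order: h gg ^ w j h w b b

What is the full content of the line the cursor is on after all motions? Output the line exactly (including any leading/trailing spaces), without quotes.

Answer: gold wind

Derivation:
After 1 (h): row=0 col=0 char='g'
After 2 (gg): row=0 col=0 char='g'
After 3 (^): row=0 col=0 char='g'
After 4 (w): row=0 col=5 char='w'
After 5 (j): row=1 col=5 char='_'
After 6 (h): row=1 col=4 char='t'
After 7 (w): row=1 col=6 char='s'
After 8 (b): row=1 col=2 char='c'
After 9 (b): row=0 col=5 char='w'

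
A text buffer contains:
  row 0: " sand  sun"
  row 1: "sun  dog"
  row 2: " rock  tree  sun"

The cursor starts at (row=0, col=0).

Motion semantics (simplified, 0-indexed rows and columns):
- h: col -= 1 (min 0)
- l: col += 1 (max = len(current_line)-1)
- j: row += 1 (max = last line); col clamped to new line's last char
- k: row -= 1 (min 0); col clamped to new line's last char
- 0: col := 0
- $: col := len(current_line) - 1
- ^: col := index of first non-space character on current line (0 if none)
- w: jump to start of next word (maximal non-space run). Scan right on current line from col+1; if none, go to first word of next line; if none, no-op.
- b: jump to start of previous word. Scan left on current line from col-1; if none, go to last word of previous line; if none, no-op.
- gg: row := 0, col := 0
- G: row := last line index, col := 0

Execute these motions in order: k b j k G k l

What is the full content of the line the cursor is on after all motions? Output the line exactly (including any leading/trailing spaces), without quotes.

After 1 (k): row=0 col=0 char='_'
After 2 (b): row=0 col=0 char='_'
After 3 (j): row=1 col=0 char='s'
After 4 (k): row=0 col=0 char='_'
After 5 (G): row=2 col=0 char='_'
After 6 (k): row=1 col=0 char='s'
After 7 (l): row=1 col=1 char='u'

Answer: sun  dog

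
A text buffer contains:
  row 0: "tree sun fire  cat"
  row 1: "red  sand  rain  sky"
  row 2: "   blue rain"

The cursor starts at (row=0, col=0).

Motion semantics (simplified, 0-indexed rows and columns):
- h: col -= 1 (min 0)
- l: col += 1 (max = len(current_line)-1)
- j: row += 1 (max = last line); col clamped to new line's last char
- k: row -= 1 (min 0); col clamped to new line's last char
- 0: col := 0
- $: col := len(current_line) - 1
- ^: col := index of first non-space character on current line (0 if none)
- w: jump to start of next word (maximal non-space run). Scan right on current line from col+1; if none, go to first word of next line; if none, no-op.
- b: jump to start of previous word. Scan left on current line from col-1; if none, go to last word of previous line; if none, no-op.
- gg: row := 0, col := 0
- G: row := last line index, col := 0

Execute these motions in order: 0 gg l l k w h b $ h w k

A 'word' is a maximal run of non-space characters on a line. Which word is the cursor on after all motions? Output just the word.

Answer: tree

Derivation:
After 1 (0): row=0 col=0 char='t'
After 2 (gg): row=0 col=0 char='t'
After 3 (l): row=0 col=1 char='r'
After 4 (l): row=0 col=2 char='e'
After 5 (k): row=0 col=2 char='e'
After 6 (w): row=0 col=5 char='s'
After 7 (h): row=0 col=4 char='_'
After 8 (b): row=0 col=0 char='t'
After 9 ($): row=0 col=17 char='t'
After 10 (h): row=0 col=16 char='a'
After 11 (w): row=1 col=0 char='r'
After 12 (k): row=0 col=0 char='t'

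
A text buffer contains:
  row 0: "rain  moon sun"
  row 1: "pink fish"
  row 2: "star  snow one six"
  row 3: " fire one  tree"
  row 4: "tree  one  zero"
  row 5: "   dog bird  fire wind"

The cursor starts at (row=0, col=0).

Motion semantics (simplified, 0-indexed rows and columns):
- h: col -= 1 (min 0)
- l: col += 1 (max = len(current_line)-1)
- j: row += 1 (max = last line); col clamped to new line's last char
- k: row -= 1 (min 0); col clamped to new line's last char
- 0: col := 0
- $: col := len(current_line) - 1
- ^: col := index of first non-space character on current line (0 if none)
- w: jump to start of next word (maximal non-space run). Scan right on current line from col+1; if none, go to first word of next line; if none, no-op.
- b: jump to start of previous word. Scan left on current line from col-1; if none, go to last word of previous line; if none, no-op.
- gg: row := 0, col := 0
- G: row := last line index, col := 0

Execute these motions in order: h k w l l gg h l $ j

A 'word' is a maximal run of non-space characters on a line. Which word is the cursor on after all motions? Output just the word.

Answer: fish

Derivation:
After 1 (h): row=0 col=0 char='r'
After 2 (k): row=0 col=0 char='r'
After 3 (w): row=0 col=6 char='m'
After 4 (l): row=0 col=7 char='o'
After 5 (l): row=0 col=8 char='o'
After 6 (gg): row=0 col=0 char='r'
After 7 (h): row=0 col=0 char='r'
After 8 (l): row=0 col=1 char='a'
After 9 ($): row=0 col=13 char='n'
After 10 (j): row=1 col=8 char='h'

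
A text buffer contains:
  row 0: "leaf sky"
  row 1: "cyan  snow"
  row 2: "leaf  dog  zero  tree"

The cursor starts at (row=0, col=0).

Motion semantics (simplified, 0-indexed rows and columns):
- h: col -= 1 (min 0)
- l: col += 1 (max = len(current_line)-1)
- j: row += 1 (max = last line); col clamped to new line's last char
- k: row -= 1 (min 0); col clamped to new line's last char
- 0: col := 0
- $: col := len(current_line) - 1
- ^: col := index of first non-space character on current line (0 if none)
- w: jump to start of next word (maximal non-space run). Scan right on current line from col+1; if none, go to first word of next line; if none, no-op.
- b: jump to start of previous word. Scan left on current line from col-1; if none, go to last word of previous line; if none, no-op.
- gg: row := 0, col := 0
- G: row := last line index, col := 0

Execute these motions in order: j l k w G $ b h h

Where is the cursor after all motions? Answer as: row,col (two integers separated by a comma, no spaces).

After 1 (j): row=1 col=0 char='c'
After 2 (l): row=1 col=1 char='y'
After 3 (k): row=0 col=1 char='e'
After 4 (w): row=0 col=5 char='s'
After 5 (G): row=2 col=0 char='l'
After 6 ($): row=2 col=20 char='e'
After 7 (b): row=2 col=17 char='t'
After 8 (h): row=2 col=16 char='_'
After 9 (h): row=2 col=15 char='_'

Answer: 2,15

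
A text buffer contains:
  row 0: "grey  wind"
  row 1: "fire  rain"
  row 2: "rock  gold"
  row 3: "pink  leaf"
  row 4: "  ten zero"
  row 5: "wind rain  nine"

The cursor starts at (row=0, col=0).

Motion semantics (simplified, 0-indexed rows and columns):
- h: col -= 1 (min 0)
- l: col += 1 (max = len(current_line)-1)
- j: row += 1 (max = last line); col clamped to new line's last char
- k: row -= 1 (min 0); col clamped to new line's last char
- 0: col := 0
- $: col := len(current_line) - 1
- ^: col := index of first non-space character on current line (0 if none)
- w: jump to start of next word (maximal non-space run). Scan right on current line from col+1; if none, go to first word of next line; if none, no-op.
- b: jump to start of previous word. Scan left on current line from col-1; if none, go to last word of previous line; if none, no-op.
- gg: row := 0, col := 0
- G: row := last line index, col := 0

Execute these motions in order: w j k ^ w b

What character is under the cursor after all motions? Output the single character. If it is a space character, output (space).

Answer: g

Derivation:
After 1 (w): row=0 col=6 char='w'
After 2 (j): row=1 col=6 char='r'
After 3 (k): row=0 col=6 char='w'
After 4 (^): row=0 col=0 char='g'
After 5 (w): row=0 col=6 char='w'
After 6 (b): row=0 col=0 char='g'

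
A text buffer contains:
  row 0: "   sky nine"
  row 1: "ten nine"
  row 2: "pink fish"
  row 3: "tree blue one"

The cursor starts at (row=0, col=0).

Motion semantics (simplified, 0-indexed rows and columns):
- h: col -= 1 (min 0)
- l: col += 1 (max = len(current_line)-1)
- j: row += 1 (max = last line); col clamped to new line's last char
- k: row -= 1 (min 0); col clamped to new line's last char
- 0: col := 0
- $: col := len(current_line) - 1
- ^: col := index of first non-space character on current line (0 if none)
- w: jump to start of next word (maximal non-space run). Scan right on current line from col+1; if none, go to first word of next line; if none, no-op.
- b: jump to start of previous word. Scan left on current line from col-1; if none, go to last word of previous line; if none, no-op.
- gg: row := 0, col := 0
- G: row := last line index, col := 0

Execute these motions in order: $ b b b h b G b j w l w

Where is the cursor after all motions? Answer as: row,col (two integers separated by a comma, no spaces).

After 1 ($): row=0 col=10 char='e'
After 2 (b): row=0 col=7 char='n'
After 3 (b): row=0 col=3 char='s'
After 4 (b): row=0 col=3 char='s'
After 5 (h): row=0 col=2 char='_'
After 6 (b): row=0 col=2 char='_'
After 7 (G): row=3 col=0 char='t'
After 8 (b): row=2 col=5 char='f'
After 9 (j): row=3 col=5 char='b'
After 10 (w): row=3 col=10 char='o'
After 11 (l): row=3 col=11 char='n'
After 12 (w): row=3 col=11 char='n'

Answer: 3,11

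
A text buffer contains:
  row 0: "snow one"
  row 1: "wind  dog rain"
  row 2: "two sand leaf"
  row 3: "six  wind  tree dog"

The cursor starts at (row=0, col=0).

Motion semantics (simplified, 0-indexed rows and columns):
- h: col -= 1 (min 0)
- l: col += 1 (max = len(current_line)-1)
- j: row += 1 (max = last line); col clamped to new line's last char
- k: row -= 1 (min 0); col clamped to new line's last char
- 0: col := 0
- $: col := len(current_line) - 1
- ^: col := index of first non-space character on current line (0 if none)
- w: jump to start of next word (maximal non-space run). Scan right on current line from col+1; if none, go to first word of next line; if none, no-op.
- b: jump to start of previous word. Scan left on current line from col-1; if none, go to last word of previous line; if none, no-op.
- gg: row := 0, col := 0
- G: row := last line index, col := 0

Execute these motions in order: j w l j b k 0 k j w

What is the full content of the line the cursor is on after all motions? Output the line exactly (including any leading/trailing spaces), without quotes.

After 1 (j): row=1 col=0 char='w'
After 2 (w): row=1 col=6 char='d'
After 3 (l): row=1 col=7 char='o'
After 4 (j): row=2 col=7 char='d'
After 5 (b): row=2 col=4 char='s'
After 6 (k): row=1 col=4 char='_'
After 7 (0): row=1 col=0 char='w'
After 8 (k): row=0 col=0 char='s'
After 9 (j): row=1 col=0 char='w'
After 10 (w): row=1 col=6 char='d'

Answer: wind  dog rain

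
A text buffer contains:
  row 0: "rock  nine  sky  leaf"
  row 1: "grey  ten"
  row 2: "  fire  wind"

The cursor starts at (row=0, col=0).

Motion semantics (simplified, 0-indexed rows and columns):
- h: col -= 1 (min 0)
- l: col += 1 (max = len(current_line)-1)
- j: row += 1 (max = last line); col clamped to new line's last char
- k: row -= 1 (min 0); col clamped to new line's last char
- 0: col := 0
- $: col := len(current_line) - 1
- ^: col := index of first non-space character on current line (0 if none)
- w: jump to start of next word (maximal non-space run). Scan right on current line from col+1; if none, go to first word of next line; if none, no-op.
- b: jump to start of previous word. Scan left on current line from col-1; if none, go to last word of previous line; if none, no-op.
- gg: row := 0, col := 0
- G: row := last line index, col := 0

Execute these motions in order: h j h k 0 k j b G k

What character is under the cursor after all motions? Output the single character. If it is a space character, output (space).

After 1 (h): row=0 col=0 char='r'
After 2 (j): row=1 col=0 char='g'
After 3 (h): row=1 col=0 char='g'
After 4 (k): row=0 col=0 char='r'
After 5 (0): row=0 col=0 char='r'
After 6 (k): row=0 col=0 char='r'
After 7 (j): row=1 col=0 char='g'
After 8 (b): row=0 col=17 char='l'
After 9 (G): row=2 col=0 char='_'
After 10 (k): row=1 col=0 char='g'

Answer: g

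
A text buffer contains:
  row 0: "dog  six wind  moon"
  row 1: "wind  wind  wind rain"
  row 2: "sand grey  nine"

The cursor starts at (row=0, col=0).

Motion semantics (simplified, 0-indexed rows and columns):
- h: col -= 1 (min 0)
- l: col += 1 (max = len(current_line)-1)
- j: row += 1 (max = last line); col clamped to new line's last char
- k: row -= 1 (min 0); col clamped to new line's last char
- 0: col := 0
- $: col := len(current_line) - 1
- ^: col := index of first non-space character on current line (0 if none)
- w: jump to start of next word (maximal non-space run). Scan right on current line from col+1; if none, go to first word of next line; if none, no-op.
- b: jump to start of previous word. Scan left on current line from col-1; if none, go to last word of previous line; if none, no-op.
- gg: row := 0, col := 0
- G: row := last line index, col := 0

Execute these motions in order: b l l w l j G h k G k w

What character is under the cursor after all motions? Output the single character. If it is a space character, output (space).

After 1 (b): row=0 col=0 char='d'
After 2 (l): row=0 col=1 char='o'
After 3 (l): row=0 col=2 char='g'
After 4 (w): row=0 col=5 char='s'
After 5 (l): row=0 col=6 char='i'
After 6 (j): row=1 col=6 char='w'
After 7 (G): row=2 col=0 char='s'
After 8 (h): row=2 col=0 char='s'
After 9 (k): row=1 col=0 char='w'
After 10 (G): row=2 col=0 char='s'
After 11 (k): row=1 col=0 char='w'
After 12 (w): row=1 col=6 char='w'

Answer: w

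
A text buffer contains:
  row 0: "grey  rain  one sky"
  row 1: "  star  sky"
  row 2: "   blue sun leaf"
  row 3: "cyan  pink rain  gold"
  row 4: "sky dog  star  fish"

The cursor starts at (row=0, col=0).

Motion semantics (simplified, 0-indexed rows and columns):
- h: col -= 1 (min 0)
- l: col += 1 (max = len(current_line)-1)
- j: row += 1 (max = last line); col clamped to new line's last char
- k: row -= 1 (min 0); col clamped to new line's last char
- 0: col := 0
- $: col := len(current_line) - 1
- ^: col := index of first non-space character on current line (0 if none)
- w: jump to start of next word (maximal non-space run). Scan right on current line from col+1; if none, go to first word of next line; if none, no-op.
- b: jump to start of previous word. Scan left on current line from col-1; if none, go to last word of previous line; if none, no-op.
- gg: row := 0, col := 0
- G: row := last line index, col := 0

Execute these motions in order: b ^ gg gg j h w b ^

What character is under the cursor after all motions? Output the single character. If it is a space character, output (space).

Answer: g

Derivation:
After 1 (b): row=0 col=0 char='g'
After 2 (^): row=0 col=0 char='g'
After 3 (gg): row=0 col=0 char='g'
After 4 (gg): row=0 col=0 char='g'
After 5 (j): row=1 col=0 char='_'
After 6 (h): row=1 col=0 char='_'
After 7 (w): row=1 col=2 char='s'
After 8 (b): row=0 col=16 char='s'
After 9 (^): row=0 col=0 char='g'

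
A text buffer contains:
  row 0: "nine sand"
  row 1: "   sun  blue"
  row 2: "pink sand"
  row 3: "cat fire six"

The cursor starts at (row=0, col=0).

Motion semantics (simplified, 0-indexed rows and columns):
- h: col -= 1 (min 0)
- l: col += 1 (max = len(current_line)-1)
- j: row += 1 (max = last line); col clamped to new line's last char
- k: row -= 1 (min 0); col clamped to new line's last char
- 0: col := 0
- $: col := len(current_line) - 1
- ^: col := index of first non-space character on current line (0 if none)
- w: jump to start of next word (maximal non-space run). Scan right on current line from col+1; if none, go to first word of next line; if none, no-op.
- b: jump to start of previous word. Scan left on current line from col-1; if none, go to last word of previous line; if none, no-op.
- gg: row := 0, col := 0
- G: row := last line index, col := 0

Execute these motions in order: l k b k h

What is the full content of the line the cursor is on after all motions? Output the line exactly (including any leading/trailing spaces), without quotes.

Answer: nine sand

Derivation:
After 1 (l): row=0 col=1 char='i'
After 2 (k): row=0 col=1 char='i'
After 3 (b): row=0 col=0 char='n'
After 4 (k): row=0 col=0 char='n'
After 5 (h): row=0 col=0 char='n'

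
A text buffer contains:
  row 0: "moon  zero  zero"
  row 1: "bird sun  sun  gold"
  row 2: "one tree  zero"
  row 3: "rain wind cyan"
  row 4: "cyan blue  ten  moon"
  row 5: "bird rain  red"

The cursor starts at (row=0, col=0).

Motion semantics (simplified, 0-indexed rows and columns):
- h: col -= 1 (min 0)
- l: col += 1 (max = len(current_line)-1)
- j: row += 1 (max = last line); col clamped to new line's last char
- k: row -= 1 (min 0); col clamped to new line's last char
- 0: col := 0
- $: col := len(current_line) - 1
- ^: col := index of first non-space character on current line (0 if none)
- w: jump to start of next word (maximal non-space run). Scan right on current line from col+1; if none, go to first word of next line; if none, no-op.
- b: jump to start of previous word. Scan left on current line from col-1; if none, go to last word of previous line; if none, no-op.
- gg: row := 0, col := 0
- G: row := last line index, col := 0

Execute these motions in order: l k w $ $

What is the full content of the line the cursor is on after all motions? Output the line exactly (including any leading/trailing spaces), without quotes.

After 1 (l): row=0 col=1 char='o'
After 2 (k): row=0 col=1 char='o'
After 3 (w): row=0 col=6 char='z'
After 4 ($): row=0 col=15 char='o'
After 5 ($): row=0 col=15 char='o'

Answer: moon  zero  zero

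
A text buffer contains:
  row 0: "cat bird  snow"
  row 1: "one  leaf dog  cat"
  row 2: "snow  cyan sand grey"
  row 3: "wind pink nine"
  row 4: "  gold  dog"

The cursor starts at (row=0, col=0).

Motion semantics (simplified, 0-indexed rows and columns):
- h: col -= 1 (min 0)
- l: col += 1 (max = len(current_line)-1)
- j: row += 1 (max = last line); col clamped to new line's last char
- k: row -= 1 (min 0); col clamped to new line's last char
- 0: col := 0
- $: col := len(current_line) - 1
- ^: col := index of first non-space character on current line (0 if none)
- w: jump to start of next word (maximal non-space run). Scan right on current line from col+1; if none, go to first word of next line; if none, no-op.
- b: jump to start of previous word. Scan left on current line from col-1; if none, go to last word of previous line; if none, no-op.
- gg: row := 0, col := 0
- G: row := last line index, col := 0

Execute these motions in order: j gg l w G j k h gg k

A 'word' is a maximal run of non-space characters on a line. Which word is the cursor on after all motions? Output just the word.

After 1 (j): row=1 col=0 char='o'
After 2 (gg): row=0 col=0 char='c'
After 3 (l): row=0 col=1 char='a'
After 4 (w): row=0 col=4 char='b'
After 5 (G): row=4 col=0 char='_'
After 6 (j): row=4 col=0 char='_'
After 7 (k): row=3 col=0 char='w'
After 8 (h): row=3 col=0 char='w'
After 9 (gg): row=0 col=0 char='c'
After 10 (k): row=0 col=0 char='c'

Answer: cat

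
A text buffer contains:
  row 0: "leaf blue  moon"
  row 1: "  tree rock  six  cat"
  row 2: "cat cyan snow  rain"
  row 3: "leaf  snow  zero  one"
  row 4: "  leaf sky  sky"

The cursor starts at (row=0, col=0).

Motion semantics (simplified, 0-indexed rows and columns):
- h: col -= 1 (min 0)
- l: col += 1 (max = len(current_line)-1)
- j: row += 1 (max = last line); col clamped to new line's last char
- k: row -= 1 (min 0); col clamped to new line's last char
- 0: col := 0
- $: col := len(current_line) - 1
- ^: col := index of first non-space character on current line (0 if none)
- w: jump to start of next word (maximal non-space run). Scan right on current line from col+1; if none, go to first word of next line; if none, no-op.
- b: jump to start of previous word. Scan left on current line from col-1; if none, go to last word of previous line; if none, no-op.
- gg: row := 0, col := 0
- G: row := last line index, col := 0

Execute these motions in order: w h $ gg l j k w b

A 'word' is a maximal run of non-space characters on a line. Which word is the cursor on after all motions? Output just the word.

Answer: leaf

Derivation:
After 1 (w): row=0 col=5 char='b'
After 2 (h): row=0 col=4 char='_'
After 3 ($): row=0 col=14 char='n'
After 4 (gg): row=0 col=0 char='l'
After 5 (l): row=0 col=1 char='e'
After 6 (j): row=1 col=1 char='_'
After 7 (k): row=0 col=1 char='e'
After 8 (w): row=0 col=5 char='b'
After 9 (b): row=0 col=0 char='l'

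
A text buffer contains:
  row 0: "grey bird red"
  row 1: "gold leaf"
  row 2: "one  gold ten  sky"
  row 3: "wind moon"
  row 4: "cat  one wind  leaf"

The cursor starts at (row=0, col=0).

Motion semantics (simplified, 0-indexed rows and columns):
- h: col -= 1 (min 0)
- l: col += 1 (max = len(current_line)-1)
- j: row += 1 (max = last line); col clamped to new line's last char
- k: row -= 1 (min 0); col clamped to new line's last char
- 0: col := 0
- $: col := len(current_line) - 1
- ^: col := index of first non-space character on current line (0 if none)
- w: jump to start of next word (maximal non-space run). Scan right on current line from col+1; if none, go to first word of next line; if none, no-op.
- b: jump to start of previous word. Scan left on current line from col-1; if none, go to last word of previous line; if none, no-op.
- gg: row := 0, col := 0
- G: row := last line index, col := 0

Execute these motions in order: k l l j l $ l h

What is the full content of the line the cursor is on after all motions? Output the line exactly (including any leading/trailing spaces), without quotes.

After 1 (k): row=0 col=0 char='g'
After 2 (l): row=0 col=1 char='r'
After 3 (l): row=0 col=2 char='e'
After 4 (j): row=1 col=2 char='l'
After 5 (l): row=1 col=3 char='d'
After 6 ($): row=1 col=8 char='f'
After 7 (l): row=1 col=8 char='f'
After 8 (h): row=1 col=7 char='a'

Answer: gold leaf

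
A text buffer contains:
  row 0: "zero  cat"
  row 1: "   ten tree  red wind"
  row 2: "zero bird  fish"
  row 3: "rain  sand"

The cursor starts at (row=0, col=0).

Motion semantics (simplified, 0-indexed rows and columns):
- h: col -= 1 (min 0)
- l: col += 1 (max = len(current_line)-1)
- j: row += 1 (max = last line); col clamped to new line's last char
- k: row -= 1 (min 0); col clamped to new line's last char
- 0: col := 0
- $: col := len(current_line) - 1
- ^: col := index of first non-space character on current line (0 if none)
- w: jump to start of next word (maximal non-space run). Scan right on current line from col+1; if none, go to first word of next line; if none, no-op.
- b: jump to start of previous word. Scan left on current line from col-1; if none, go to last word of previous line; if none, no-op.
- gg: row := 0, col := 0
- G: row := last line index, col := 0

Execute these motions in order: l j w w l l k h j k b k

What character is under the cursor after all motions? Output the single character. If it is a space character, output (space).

Answer: c

Derivation:
After 1 (l): row=0 col=1 char='e'
After 2 (j): row=1 col=1 char='_'
After 3 (w): row=1 col=3 char='t'
After 4 (w): row=1 col=7 char='t'
After 5 (l): row=1 col=8 char='r'
After 6 (l): row=1 col=9 char='e'
After 7 (k): row=0 col=8 char='t'
After 8 (h): row=0 col=7 char='a'
After 9 (j): row=1 col=7 char='t'
After 10 (k): row=0 col=7 char='a'
After 11 (b): row=0 col=6 char='c'
After 12 (k): row=0 col=6 char='c'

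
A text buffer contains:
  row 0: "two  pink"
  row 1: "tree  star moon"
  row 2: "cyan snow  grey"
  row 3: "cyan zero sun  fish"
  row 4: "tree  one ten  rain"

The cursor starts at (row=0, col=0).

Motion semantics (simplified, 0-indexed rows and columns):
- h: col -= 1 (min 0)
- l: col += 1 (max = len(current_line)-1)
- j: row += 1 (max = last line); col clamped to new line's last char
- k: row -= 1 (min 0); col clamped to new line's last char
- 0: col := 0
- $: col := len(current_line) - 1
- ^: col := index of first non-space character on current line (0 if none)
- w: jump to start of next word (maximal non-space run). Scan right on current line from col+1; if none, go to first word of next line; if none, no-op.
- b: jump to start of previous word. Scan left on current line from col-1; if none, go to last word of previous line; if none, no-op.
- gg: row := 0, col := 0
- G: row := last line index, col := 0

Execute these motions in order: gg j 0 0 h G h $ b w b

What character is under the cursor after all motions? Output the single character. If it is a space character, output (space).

After 1 (gg): row=0 col=0 char='t'
After 2 (j): row=1 col=0 char='t'
After 3 (0): row=1 col=0 char='t'
After 4 (0): row=1 col=0 char='t'
After 5 (h): row=1 col=0 char='t'
After 6 (G): row=4 col=0 char='t'
After 7 (h): row=4 col=0 char='t'
After 8 ($): row=4 col=18 char='n'
After 9 (b): row=4 col=15 char='r'
After 10 (w): row=4 col=15 char='r'
After 11 (b): row=4 col=10 char='t'

Answer: t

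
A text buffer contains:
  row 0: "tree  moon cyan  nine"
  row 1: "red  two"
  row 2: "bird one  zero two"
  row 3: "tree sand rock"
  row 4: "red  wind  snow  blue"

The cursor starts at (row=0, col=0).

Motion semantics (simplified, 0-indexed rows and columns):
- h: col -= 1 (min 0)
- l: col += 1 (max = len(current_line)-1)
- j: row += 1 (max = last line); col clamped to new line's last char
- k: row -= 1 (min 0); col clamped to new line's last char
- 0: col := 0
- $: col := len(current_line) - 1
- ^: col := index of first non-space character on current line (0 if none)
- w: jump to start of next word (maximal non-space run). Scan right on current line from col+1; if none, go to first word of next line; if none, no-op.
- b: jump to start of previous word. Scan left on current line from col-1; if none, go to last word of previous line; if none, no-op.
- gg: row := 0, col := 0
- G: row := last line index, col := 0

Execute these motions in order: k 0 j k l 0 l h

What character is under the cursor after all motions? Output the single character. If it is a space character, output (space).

Answer: t

Derivation:
After 1 (k): row=0 col=0 char='t'
After 2 (0): row=0 col=0 char='t'
After 3 (j): row=1 col=0 char='r'
After 4 (k): row=0 col=0 char='t'
After 5 (l): row=0 col=1 char='r'
After 6 (0): row=0 col=0 char='t'
After 7 (l): row=0 col=1 char='r'
After 8 (h): row=0 col=0 char='t'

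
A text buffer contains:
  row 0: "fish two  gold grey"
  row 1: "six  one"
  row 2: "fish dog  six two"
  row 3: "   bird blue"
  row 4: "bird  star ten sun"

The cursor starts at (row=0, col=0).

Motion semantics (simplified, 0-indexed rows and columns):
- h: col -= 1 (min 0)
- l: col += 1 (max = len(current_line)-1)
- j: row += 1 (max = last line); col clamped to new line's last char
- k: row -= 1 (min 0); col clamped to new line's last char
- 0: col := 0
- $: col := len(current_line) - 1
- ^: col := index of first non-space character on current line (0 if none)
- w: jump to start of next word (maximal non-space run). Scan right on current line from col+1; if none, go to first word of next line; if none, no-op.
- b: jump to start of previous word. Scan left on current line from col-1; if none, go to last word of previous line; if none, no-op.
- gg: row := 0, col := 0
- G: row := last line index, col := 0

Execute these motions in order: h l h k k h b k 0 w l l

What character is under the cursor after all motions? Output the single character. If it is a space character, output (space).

Answer: o

Derivation:
After 1 (h): row=0 col=0 char='f'
After 2 (l): row=0 col=1 char='i'
After 3 (h): row=0 col=0 char='f'
After 4 (k): row=0 col=0 char='f'
After 5 (k): row=0 col=0 char='f'
After 6 (h): row=0 col=0 char='f'
After 7 (b): row=0 col=0 char='f'
After 8 (k): row=0 col=0 char='f'
After 9 (0): row=0 col=0 char='f'
After 10 (w): row=0 col=5 char='t'
After 11 (l): row=0 col=6 char='w'
After 12 (l): row=0 col=7 char='o'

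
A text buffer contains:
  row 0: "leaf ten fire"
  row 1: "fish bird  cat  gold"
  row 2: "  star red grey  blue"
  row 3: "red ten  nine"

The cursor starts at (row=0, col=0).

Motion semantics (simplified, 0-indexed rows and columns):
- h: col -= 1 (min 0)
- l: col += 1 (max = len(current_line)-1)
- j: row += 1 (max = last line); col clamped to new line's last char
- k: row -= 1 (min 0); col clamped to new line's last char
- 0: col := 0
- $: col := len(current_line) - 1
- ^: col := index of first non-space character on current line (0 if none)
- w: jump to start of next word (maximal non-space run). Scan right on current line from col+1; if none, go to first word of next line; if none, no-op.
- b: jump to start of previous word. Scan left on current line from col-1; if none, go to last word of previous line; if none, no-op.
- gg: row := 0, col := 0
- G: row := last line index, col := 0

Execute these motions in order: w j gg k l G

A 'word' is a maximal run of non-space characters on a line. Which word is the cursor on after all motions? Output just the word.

Answer: red

Derivation:
After 1 (w): row=0 col=5 char='t'
After 2 (j): row=1 col=5 char='b'
After 3 (gg): row=0 col=0 char='l'
After 4 (k): row=0 col=0 char='l'
After 5 (l): row=0 col=1 char='e'
After 6 (G): row=3 col=0 char='r'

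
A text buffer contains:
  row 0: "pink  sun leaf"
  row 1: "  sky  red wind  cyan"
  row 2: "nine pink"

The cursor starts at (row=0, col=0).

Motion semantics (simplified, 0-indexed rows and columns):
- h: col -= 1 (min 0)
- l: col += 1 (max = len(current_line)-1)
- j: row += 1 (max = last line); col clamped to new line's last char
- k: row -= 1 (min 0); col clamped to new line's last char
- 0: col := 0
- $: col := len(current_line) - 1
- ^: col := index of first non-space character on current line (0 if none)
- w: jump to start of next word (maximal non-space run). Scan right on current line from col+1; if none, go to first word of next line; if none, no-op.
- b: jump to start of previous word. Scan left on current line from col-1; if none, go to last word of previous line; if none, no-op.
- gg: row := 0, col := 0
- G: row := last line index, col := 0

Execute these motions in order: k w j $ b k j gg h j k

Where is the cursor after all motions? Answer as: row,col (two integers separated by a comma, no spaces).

Answer: 0,0

Derivation:
After 1 (k): row=0 col=0 char='p'
After 2 (w): row=0 col=6 char='s'
After 3 (j): row=1 col=6 char='_'
After 4 ($): row=1 col=20 char='n'
After 5 (b): row=1 col=17 char='c'
After 6 (k): row=0 col=13 char='f'
After 7 (j): row=1 col=13 char='n'
After 8 (gg): row=0 col=0 char='p'
After 9 (h): row=0 col=0 char='p'
After 10 (j): row=1 col=0 char='_'
After 11 (k): row=0 col=0 char='p'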